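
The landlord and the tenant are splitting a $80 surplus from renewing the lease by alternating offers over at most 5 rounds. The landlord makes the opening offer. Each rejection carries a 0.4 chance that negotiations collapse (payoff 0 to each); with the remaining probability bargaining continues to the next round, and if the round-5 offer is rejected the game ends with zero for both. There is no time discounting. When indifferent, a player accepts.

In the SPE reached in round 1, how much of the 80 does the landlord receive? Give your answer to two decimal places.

53.89

By backward induction:
Round 5 (the landlord proposes): rejection yields 0 for the tenant; the landlord offers 0 and keeps 80.
Round 4 (the tenant proposes): rejecting gives the landlord an expected 0.6 × 80 = 48, so the tenant offers 48, keeping 32.
Round 3 (the landlord proposes): rejecting gives the tenant an expected 0.6 × 32 = 19.2. The landlord offers 19.2 and keeps 80 − 19.2 = 60.8.
Round 2 (the tenant proposes): rejecting gives the landlord an expected 0.6 × 60.8 = 36.48, so the tenant offers 36.48, keeping 43.52.
Round 1 (the landlord proposes): rejecting gives the tenant an expected 0.6 × 43.52 = 26.112; the landlord offers that and keeps 53.888.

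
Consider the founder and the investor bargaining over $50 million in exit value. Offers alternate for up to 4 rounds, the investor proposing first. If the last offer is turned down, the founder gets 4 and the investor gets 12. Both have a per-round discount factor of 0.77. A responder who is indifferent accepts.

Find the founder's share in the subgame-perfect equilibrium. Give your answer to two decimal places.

26.20

Round 4 (the founder proposes): the investor gets 12 if talks fail, so the founder offers 12 and keeps 38.
Round 3 (the investor proposes): the founder can get 38 next round, worth 0.77 × 38 = 29.26 now; the investor offers that and keeps 20.74.
Round 2 (the founder proposes): the investor can get 20.74 next round, worth 0.77 × 20.74 = 15.9698 now. The founder offers 15.9698 and keeps 50 − 15.9698 = 34.0302.
Round 1 (the investor proposes): the founder can get 34.0302 next round, worth 0.77 × 34.0302 = 26.203254 now, so the investor offers 26.203254, keeping 23.796746.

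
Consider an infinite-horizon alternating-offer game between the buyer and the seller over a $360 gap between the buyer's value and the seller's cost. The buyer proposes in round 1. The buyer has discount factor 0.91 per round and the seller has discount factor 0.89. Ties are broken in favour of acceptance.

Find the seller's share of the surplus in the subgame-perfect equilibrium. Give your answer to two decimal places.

151.69

Let x be the buyer's share when the buyer proposes and y be the seller's share when the seller proposes.
The seller accepts iff offered ≥ 0.89·y, so x = 360 − 0.89y. Symmetrically y = 360 − 0.91x.
Substituting: x = 360 − 0.89(360 − 0.91x), giving x(1 − 0.91·0.89) = 360(1 − 0.89).
So x = 360 × 0.11 / 0.1901 ≈ 208.3114, and the seller receives 360 − x ≈ 151.6886.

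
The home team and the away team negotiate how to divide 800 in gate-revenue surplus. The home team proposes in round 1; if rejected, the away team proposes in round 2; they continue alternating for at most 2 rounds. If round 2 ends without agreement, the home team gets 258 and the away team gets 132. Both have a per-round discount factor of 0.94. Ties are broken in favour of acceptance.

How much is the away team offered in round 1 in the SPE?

509.48

Round 2 (the away team proposes): the home team gets 258 if talks fail, so the away team offers 258 and keeps 542.
Round 1 (the home team proposes): the away team can get 542 next round, worth 0.94 × 542 = 509.48 now, so the home team offers 509.48, keeping 290.52.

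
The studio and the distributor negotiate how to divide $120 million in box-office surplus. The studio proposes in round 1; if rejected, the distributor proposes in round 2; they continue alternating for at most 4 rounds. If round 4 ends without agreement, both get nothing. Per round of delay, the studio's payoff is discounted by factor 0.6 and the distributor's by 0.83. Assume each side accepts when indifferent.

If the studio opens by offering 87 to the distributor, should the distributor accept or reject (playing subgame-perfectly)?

Round 4 (the distributor proposes): the studio will accept anything ≥ 0, so the distributor offers 0 and keeps 120.
Round 3 (the studio proposes): the distributor can get 120 next round, worth 0.83 × 120 = 99.6 now, so the studio offers 99.6, keeping 20.4.
Round 2 (the distributor proposes): the studio can get 20.4 next round, worth 0.6 × 20.4 = 12.24 now; the distributor offers that and keeps 107.76.
So by rejecting in round 1, the distributor gets 107.76 next round, worth 0.83 × 107.76 = 89.4408 now.
Offer 87 < 89.4408, so the distributor rejects.

Reject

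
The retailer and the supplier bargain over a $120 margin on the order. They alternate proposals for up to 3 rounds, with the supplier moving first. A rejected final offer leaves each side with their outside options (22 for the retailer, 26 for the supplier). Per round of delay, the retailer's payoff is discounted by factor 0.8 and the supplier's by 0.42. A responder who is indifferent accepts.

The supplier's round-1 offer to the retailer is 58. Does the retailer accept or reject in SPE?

Round 3 (the supplier proposes): the retailer gets 22 if talks fail, so the supplier offers 22 and keeps 98.
Round 2 (the retailer proposes): the supplier can get 98 next round, worth 0.42 × 98 = 41.16 now; the retailer offers that and keeps 78.84.
So by rejecting in round 1, the retailer gets 78.84 next round, worth 0.8 × 78.84 = 63.072 now.
Offer 58 < 63.072, so the retailer rejects.

Reject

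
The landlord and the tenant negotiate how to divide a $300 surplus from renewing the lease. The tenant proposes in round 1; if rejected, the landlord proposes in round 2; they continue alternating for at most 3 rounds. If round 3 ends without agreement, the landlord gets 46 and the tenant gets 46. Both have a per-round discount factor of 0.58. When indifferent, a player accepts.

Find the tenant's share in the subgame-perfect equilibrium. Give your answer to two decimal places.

211.45

Solve by backward induction from round 3.
Round 3 (the tenant proposes): the landlord gets 46 if talks fail, so the tenant offers 46 and keeps 254.
Round 2 (the landlord proposes): the tenant can get 254 next round, worth 0.58 × 254 = 147.32 now, so the landlord offers 147.32, keeping 152.68.
Round 1 (the tenant proposes): the landlord can get 152.68 next round, worth 0.58 × 152.68 = 88.5544 now. The tenant offers 88.5544 and keeps 300 − 88.5544 = 211.4456.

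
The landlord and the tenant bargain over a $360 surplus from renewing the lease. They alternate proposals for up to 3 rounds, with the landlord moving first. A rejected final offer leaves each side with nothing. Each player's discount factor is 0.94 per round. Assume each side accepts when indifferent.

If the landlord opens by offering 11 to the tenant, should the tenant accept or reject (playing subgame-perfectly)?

Work out the tenant's continuation value if the offer is rejected.
Round 3 (the landlord proposes): the tenant will accept anything ≥ 0, so the landlord offers 0 and keeps 360.
Round 2 (the tenant proposes): the landlord can get 360 next round, worth 0.94 × 360 = 338.4 now; the tenant offers that and keeps 21.6.
So by rejecting in round 1, the tenant gets 21.6 next round, worth 0.94 × 21.6 = 20.304 now.
Offer 11 < 20.304, so the tenant rejects.

Reject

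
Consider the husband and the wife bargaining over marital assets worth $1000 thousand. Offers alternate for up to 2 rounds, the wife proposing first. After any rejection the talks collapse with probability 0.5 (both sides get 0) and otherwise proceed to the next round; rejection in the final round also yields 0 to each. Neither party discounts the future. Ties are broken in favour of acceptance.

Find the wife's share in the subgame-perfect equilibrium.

500

By backward induction:
Round 2 (the husband proposes): rejection yields 0 for the wife; the husband offers 0 and keeps 1000.
Round 1 (the wife proposes): rejecting gives the husband an expected 0.5 × 1000 = 500, so the wife offers 500, keeping 500.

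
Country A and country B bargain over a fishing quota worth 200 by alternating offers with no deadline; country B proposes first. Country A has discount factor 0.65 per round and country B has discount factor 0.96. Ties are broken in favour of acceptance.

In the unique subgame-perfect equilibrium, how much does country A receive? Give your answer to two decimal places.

Let x be country B's share when country B proposes and y be country A's share when country A proposes.
Country A accepts iff offered ≥ 0.65·y, so x = 200 − 0.65y. Symmetrically y = 200 − 0.96x.
Substituting: x = 200 − 0.65(200 − 0.96x), giving x(1 − 0.96·0.65) = 200(1 − 0.65).
So x = 200 × 0.35 / 0.376 ≈ 186.1702, and country A receives 200 − x ≈ 13.8298.

13.83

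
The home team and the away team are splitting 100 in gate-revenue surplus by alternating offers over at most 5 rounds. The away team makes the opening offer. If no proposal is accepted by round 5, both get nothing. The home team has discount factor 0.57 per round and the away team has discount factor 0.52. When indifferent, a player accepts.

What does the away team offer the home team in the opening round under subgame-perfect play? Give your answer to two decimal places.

35.47

Round 5 (the away team proposes): rejection yields 0 for the home team; the away team offers 0 and keeps 100.
Round 4 (the home team proposes): the away team can get 100 next round, worth 0.52 × 100 = 52 now; the home team offers that and keeps 48.
Round 3 (the away team proposes): the home team can get 48 next round, worth 0.57 × 48 = 27.36 now, so the away team offers 27.36, keeping 72.64.
Round 2 (the home team proposes): the away team can get 72.64 next round, worth 0.52 × 72.64 = 37.7728 now, so the home team offers 37.7728, keeping 62.2272.
Round 1 (the away team proposes): the home team can get 62.2272 next round, worth 0.57 × 62.2272 = 35.469504 now, so the away team offers 35.469504, keeping 64.530496.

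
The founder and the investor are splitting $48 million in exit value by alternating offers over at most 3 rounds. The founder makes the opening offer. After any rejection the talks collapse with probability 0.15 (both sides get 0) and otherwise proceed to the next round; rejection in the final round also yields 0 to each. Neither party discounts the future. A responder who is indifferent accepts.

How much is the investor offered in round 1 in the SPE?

6.12

By backward induction:
Round 3 (the founder proposes): rejection yields 0 for the investor; the founder offers 0 and keeps 48.
Round 2 (the investor proposes): rejecting gives the founder an expected 0.85 × 48 = 40.8. The investor offers 40.8 and keeps 48 − 40.8 = 7.2.
Round 1 (the founder proposes): rejecting gives the investor an expected 0.85 × 7.2 = 6.12. The founder offers 6.12 and keeps 48 − 6.12 = 41.88.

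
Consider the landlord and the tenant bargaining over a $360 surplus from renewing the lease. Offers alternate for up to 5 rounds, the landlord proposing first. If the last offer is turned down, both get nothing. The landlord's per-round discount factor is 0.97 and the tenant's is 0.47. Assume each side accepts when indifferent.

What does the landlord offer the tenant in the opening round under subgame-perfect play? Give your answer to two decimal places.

Round 5 (the landlord proposes): rejection yields 0 for the tenant; the landlord offers 0 and keeps 360.
Round 4 (the tenant proposes): the landlord can get 360 next round, worth 0.97 × 360 = 349.2 now; the tenant offers that and keeps 10.8.
Round 3 (the landlord proposes): the tenant can get 10.8 next round, worth 0.47 × 10.8 = 5.076 now, so the landlord offers 5.076, keeping 354.924.
Round 2 (the tenant proposes): the landlord can get 354.924 next round, worth 0.97 × 354.924 = 344.27628 now; the tenant offers that and keeps 15.72372.
Round 1 (the landlord proposes): the tenant can get 15.72372 next round, worth 0.47 × 15.72372 = 7.3901484 now. The landlord offers 7.3901484 and keeps 360 − 7.3901484 = 352.6098516.

7.39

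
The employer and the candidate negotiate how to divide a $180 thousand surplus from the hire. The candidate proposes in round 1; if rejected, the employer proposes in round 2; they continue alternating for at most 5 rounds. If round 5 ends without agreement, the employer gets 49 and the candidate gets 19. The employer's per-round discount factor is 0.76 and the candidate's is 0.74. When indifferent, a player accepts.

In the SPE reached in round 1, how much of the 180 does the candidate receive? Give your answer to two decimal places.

108.93

Round 5 (the candidate proposes): the employer gets 49 if talks fail, so the candidate offers 49 and keeps 131.
Round 4 (the employer proposes): the candidate can get 131 next round, worth 0.74 × 131 = 96.94 now; the employer offers that and keeps 83.06.
Round 3 (the candidate proposes): the employer can get 83.06 next round, worth 0.76 × 83.06 = 63.1256 now, so the candidate offers 63.1256, keeping 116.8744.
Round 2 (the employer proposes): the candidate can get 116.8744 next round, worth 0.74 × 116.8744 = 86.487056 now; the employer offers that and keeps 93.512944.
Round 1 (the candidate proposes): the employer can get 93.512944 next round, worth 0.76 × 93.512944 = 71.06983744 now; the candidate offers that and keeps 108.93016256.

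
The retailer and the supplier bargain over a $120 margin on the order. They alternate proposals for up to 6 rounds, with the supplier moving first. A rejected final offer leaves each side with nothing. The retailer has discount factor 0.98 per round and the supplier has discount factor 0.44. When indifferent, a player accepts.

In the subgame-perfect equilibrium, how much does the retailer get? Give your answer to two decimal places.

Round 6 (the retailer proposes): the supplier will accept anything ≥ 0, so the retailer offers 0 and keeps 120.
Round 5 (the supplier proposes): the retailer can get 120 next round, worth 0.98 × 120 = 117.6 now; the supplier offers that and keeps 2.4.
Round 4 (the retailer proposes): the supplier can get 2.4 next round, worth 0.44 × 2.4 = 1.056 now. The retailer offers 1.056 and keeps 120 − 1.056 = 118.944.
Round 3 (the supplier proposes): the retailer can get 118.944 next round, worth 0.98 × 118.944 = 116.56512 now; the supplier offers that and keeps 3.43488.
Round 2 (the retailer proposes): the supplier can get 3.43488 next round, worth 0.44 × 3.43488 = 1.5113472 now; the retailer offers that and keeps 118.4886528.
Round 1 (the supplier proposes): the retailer can get 118.4886528 next round, worth 0.98 × 118.4886528 = 116.118879744 now; the supplier offers that and keeps 3.881120256.

116.12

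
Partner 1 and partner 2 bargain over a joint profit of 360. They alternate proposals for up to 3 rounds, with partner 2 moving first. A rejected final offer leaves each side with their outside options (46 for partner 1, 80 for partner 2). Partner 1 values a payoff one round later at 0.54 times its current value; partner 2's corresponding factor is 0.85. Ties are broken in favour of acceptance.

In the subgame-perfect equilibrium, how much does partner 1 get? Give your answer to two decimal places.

50.27

Round 3 (partner 2 proposes): partner 1 gets 46 if talks fail, so partner 2 offers 46 and keeps 314.
Round 2 (partner 1 proposes): partner 2 can get 314 next round, worth 0.85 × 314 = 266.9 now. Partner 1 offers 266.9 and keeps 360 − 266.9 = 93.1.
Round 1 (partner 2 proposes): partner 1 can get 93.1 next round, worth 0.54 × 93.1 = 50.274 now; partner 2 offers that and keeps 309.726.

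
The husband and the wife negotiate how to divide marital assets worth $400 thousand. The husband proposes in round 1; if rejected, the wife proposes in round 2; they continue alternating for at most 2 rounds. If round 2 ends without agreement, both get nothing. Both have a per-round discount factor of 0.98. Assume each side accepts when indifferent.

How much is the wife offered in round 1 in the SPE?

Round 2 (the wife proposes): rejection yields 0 for the husband; the wife offers 0 and keeps 400.
Round 1 (the husband proposes): the wife can get 400 next round, worth 0.98 × 400 = 392 now, so the husband offers 392, keeping 8.

392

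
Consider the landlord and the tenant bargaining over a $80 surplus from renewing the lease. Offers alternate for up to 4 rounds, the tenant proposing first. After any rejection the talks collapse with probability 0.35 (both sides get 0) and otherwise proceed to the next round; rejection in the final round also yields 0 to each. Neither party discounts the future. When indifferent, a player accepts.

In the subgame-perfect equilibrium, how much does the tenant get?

By backward induction:
Round 4 (the landlord proposes): the tenant will accept anything ≥ 0, so the landlord offers 0 and keeps 80.
Round 3 (the tenant proposes): rejecting gives the landlord an expected 0.65 × 80 = 52, so the tenant offers 52, keeping 28.
Round 2 (the landlord proposes): rejecting gives the tenant an expected 0.65 × 28 = 18.2, so the landlord offers 18.2, keeping 61.8.
Round 1 (the tenant proposes): rejecting gives the landlord an expected 0.65 × 61.8 = 40.17, so the tenant offers 40.17, keeping 39.83.

39.83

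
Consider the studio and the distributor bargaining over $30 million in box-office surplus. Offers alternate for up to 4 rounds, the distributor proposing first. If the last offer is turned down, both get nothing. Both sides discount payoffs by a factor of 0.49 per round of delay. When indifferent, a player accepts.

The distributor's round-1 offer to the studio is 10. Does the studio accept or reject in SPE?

Reject

Round 4 (the studio proposes): the distributor will accept anything ≥ 0, so the studio offers 0 and keeps 30.
Round 3 (the distributor proposes): the studio can get 30 next round, worth 0.49 × 30 = 14.7 now, so the distributor offers 14.7, keeping 15.3.
Round 2 (the studio proposes): the distributor can get 15.3 next round, worth 0.49 × 15.3 = 7.497 now; the studio offers that and keeps 22.503.
So by rejecting in round 1, the studio gets 22.503 next round, worth 0.49 × 22.503 = 11.02647 now.
Offer 10 < 11.02647, so the studio rejects.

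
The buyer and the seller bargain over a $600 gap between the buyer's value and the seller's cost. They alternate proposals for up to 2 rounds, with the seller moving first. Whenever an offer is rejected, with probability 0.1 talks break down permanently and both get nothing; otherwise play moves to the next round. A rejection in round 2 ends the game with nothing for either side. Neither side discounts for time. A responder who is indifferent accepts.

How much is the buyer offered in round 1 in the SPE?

Round 2 (the buyer proposes): the seller will accept anything ≥ 0, so the buyer offers 0 and keeps 600.
Round 1 (the seller proposes): rejecting gives the buyer an expected 0.9 × 600 = 540; the seller offers that and keeps 60.

540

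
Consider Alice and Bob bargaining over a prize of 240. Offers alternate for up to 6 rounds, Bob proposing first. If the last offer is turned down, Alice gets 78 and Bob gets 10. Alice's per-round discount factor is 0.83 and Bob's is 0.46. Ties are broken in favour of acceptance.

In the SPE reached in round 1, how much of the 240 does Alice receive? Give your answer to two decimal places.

176.47

Work backward from the last round.
Round 6 (Alice proposes): Bob gets 10 if talks fail, so Alice offers 10 and keeps 230.
Round 5 (Bob proposes): Alice can get 230 next round, worth 0.83 × 230 = 190.9 now, so Bob offers 190.9, keeping 49.1.
Round 4 (Alice proposes): Bob can get 49.1 next round, worth 0.46 × 49.1 = 22.586 now. Alice offers 22.586 and keeps 240 − 22.586 = 217.414.
Round 3 (Bob proposes): Alice can get 217.414 next round, worth 0.83 × 217.414 = 180.45362 now. Bob offers 180.45362 and keeps 240 − 180.45362 = 59.54638.
Round 2 (Alice proposes): Bob can get 59.54638 next round, worth 0.46 × 59.54638 = 27.3913348 now. Alice offers 27.3913348 and keeps 240 − 27.3913348 = 212.6086652.
Round 1 (Bob proposes): Alice can get 212.6086652 next round, worth 0.83 × 212.6086652 = 176.465192116 now, so Bob offers 176.465192116, keeping 63.534807884.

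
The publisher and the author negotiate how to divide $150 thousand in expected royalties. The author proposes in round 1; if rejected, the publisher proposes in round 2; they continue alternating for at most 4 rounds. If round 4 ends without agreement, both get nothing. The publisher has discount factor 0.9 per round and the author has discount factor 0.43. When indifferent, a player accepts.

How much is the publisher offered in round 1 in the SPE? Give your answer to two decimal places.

Round 4 (the publisher proposes): the author will accept anything ≥ 0, so the publisher offers 0 and keeps 150.
Round 3 (the author proposes): the publisher can get 150 next round, worth 0.9 × 150 = 135 now. The author offers 135 and keeps 150 − 135 = 15.
Round 2 (the publisher proposes): the author can get 15 next round, worth 0.43 × 15 = 6.45 now. The publisher offers 6.45 and keeps 150 − 6.45 = 143.55.
Round 1 (the author proposes): the publisher can get 143.55 next round, worth 0.9 × 143.55 = 129.195 now, so the author offers 129.195, keeping 20.805.

129.20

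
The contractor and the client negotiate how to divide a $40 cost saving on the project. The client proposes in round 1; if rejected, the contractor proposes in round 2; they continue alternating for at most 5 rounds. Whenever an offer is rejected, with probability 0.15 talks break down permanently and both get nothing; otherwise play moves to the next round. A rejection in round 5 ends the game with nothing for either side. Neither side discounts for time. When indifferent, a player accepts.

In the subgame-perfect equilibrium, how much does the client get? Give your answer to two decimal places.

31.22

By backward induction:
Round 5 (the client proposes): the contractor will accept anything ≥ 0, so the client offers 0 and keeps 40.
Round 4 (the contractor proposes): rejecting gives the client an expected 0.85 × 40 = 34; the contractor offers that and keeps 6.
Round 3 (the client proposes): rejecting gives the contractor an expected 0.85 × 6 = 5.1. The client offers 5.1 and keeps 40 − 5.1 = 34.9.
Round 2 (the contractor proposes): rejecting gives the client an expected 0.85 × 34.9 = 29.665, so the contractor offers 29.665, keeping 10.335.
Round 1 (the client proposes): rejecting gives the contractor an expected 0.85 × 10.335 = 8.78475; the client offers that and keeps 31.21525.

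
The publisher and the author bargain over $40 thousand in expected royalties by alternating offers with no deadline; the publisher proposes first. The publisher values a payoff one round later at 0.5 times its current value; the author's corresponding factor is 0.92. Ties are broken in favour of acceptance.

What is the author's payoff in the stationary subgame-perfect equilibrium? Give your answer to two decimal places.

34.07

When the publisher proposes, the author accepts any offer worth at least 0.92 times what the author would get by proposing next round; and vice versa.
This gives x = 40 − 0.92y and y = 40 − 0.5x, where x and y are each side's share when it proposes.
Hence (1 − 0.92·0.5)x = 40(1 − 0.92), i.e. 0.54·x = 3.2.
x ≈ 5.9259; the author's share is 40 − x ≈ 34.0741.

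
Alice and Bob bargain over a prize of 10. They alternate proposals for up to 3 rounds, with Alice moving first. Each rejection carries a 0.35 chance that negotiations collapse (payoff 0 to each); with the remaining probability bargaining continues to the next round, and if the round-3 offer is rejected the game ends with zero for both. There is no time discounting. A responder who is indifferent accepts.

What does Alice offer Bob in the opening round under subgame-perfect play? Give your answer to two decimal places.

2.28

Round 3 (Alice proposes): Bob will accept anything ≥ 0, so Alice offers 0 and keeps 10.
Round 2 (Bob proposes): rejecting gives Alice an expected 0.65 × 10 = 6.5, so Bob offers 6.5, keeping 3.5.
Round 1 (Alice proposes): rejecting gives Bob an expected 0.65 × 3.5 = 2.275. Alice offers 2.275 and keeps 10 − 2.275 = 7.725.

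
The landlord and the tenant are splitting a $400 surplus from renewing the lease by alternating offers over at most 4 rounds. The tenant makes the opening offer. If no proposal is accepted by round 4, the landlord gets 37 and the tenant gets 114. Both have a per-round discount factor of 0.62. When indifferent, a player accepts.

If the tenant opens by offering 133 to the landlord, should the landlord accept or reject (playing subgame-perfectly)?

Round 4 (the landlord proposes): the tenant gets 114 if talks fail, so the landlord offers 114 and keeps 286.
Round 3 (the tenant proposes): the landlord can get 286 next round, worth 0.62 × 286 = 177.32 now. The tenant offers 177.32 and keeps 400 − 177.32 = 222.68.
Round 2 (the landlord proposes): the tenant can get 222.68 next round, worth 0.62 × 222.68 = 138.0616 now. The landlord offers 138.0616 and keeps 400 − 138.0616 = 261.9384.
So by rejecting in round 1, the landlord gets 261.9384 next round, worth 0.62 × 261.9384 = 162.401808 now.
Offer 133 < 162.401808, so the landlord rejects.

Reject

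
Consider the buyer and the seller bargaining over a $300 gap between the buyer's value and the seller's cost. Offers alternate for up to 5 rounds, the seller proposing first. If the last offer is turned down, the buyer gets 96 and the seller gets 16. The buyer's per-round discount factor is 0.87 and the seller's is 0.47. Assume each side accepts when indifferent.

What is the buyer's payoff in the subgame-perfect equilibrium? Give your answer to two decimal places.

210.94

Round 5 (the seller proposes): the buyer gets 96 if talks fail, so the seller offers 96 and keeps 204.
Round 4 (the buyer proposes): the seller can get 204 next round, worth 0.47 × 204 = 95.88 now, so the buyer offers 95.88, keeping 204.12.
Round 3 (the seller proposes): the buyer can get 204.12 next round, worth 0.87 × 204.12 = 177.5844 now. The seller offers 177.5844 and keeps 300 − 177.5844 = 122.4156.
Round 2 (the buyer proposes): the seller can get 122.4156 next round, worth 0.47 × 122.4156 = 57.535332 now; the buyer offers that and keeps 242.464668.
Round 1 (the seller proposes): the buyer can get 242.464668 next round, worth 0.87 × 242.464668 = 210.94426116 now; the seller offers that and keeps 89.05573884.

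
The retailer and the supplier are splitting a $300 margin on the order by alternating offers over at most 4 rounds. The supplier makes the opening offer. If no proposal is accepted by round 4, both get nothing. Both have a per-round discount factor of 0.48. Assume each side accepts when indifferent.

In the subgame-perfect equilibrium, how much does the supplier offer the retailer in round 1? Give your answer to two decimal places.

Round 4 (the retailer proposes): rejection yields 0 for the supplier; the retailer offers 0 and keeps 300.
Round 3 (the supplier proposes): the retailer can get 300 next round, worth 0.48 × 300 = 144 now; the supplier offers that and keeps 156.
Round 2 (the retailer proposes): the supplier can get 156 next round, worth 0.48 × 156 = 74.88 now. The retailer offers 74.88 and keeps 300 − 74.88 = 225.12.
Round 1 (the supplier proposes): the retailer can get 225.12 next round, worth 0.48 × 225.12 = 108.0576 now; the supplier offers that and keeps 191.9424.

108.06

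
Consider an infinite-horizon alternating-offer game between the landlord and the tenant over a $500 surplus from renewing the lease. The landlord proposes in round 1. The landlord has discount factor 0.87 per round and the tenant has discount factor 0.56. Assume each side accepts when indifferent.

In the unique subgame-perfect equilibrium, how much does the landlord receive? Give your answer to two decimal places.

429.02

Let x be the landlord's share when the landlord proposes and y be the tenant's share when the tenant proposes.
The tenant accepts iff offered ≥ 0.56·y, so x = 500 − 0.56y. Symmetrically y = 500 − 0.87x.
Substituting: x = 500 − 0.56(500 − 0.87x), giving x(1 − 0.87·0.56) = 500(1 − 0.56).
So x = 500 × 0.44 / 0.5128 ≈ 429.0172, and the tenant receives 500 − x ≈ 70.9828.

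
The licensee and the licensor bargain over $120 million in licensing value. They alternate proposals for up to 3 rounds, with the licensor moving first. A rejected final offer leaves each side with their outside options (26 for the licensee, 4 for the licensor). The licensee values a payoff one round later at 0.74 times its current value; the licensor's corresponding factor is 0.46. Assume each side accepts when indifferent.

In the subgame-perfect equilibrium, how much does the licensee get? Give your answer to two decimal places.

56.80

By backward induction:
Round 3 (the licensor proposes): the licensee gets 26 if talks fail, so the licensor offers 26 and keeps 94.
Round 2 (the licensee proposes): the licensor can get 94 next round, worth 0.46 × 94 = 43.24 now. The licensee offers 43.24 and keeps 120 − 43.24 = 76.76.
Round 1 (the licensor proposes): the licensee can get 76.76 next round, worth 0.74 × 76.76 = 56.8024 now, so the licensor offers 56.8024, keeping 63.1976.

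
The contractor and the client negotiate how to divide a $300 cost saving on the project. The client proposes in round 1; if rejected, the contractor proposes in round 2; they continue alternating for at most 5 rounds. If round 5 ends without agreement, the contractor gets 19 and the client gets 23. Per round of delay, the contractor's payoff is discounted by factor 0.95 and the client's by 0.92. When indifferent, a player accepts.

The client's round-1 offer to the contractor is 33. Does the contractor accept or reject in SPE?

Work out the contractor's continuation value if the offer is rejected.
Round 5 (the client proposes): the contractor gets 19 if talks fail, so the client offers 19 and keeps 281.
Round 4 (the contractor proposes): the client can get 281 next round, worth 0.92 × 281 = 258.52 now; the contractor offers that and keeps 41.48.
Round 3 (the client proposes): the contractor can get 41.48 next round, worth 0.95 × 41.48 = 39.406 now. The client offers 39.406 and keeps 300 − 39.406 = 260.594.
Round 2 (the contractor proposes): the client can get 260.594 next round, worth 0.92 × 260.594 = 239.74648 now, so the contractor offers 239.74648, keeping 60.25352.
So by rejecting in round 1, the contractor gets 60.25352 next round, worth 0.95 × 60.25352 = 57.240844 now.
Offer 33 < 57.240844, so the contractor rejects.

Reject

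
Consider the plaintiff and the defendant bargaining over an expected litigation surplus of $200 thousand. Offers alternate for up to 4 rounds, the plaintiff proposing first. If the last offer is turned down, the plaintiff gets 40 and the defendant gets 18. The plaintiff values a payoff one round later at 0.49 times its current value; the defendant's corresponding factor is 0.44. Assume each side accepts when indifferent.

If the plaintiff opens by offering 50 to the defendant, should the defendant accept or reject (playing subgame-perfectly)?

Work out the defendant's continuation value if the offer is rejected.
Round 4 (the defendant proposes): the plaintiff gets 40 if talks fail, so the defendant offers 40 and keeps 160.
Round 3 (the plaintiff proposes): the defendant can get 160 next round, worth 0.44 × 160 = 70.4 now, so the plaintiff offers 70.4, keeping 129.6.
Round 2 (the defendant proposes): the plaintiff can get 129.6 next round, worth 0.49 × 129.6 = 63.504 now. The defendant offers 63.504 and keeps 200 − 63.504 = 136.496.
So by rejecting in round 1, the defendant gets 136.496 next round, worth 0.44 × 136.496 = 60.05824 now.
Offer 50 < 60.05824, so the defendant rejects.

Reject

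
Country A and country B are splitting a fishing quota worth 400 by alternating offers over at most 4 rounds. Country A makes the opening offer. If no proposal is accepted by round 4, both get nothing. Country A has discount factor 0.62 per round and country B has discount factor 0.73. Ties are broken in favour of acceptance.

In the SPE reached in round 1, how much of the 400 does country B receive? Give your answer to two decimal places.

243.12

Round 4 (country B proposes): country A will accept anything ≥ 0, so country B offers 0 and keeps 400.
Round 3 (country A proposes): country B can get 400 next round, worth 0.73 × 400 = 292 now. Country A offers 292 and keeps 400 − 292 = 108.
Round 2 (country B proposes): country A can get 108 next round, worth 0.62 × 108 = 66.96 now, so country B offers 66.96, keeping 333.04.
Round 1 (country A proposes): country B can get 333.04 next round, worth 0.73 × 333.04 = 243.1192 now; country A offers that and keeps 156.8808.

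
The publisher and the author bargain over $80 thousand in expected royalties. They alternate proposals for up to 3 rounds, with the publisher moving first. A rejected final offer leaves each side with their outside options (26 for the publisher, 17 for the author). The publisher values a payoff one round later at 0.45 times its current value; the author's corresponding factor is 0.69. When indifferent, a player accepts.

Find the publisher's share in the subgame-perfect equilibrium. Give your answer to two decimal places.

By backward induction:
Round 3 (the publisher proposes): the author gets 17 if talks fail, so the publisher offers 17 and keeps 63.
Round 2 (the author proposes): the publisher can get 63 next round, worth 0.45 × 63 = 28.35 now. The author offers 28.35 and keeps 80 − 28.35 = 51.65.
Round 1 (the publisher proposes): the author can get 51.65 next round, worth 0.69 × 51.65 = 35.6385 now; the publisher offers that and keeps 44.3615.

44.36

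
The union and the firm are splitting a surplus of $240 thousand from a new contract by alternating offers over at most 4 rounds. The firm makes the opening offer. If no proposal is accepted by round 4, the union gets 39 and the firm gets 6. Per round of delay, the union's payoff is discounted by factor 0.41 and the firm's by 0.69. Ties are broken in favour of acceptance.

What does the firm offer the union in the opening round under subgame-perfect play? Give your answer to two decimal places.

Work backward from the last round.
Round 4 (the union proposes): the firm gets 6 if talks fail, so the union offers 6 and keeps 234.
Round 3 (the firm proposes): the union can get 234 next round, worth 0.41 × 234 = 95.94 now, so the firm offers 95.94, keeping 144.06.
Round 2 (the union proposes): the firm can get 144.06 next round, worth 0.69 × 144.06 = 99.4014 now; the union offers that and keeps 140.5986.
Round 1 (the firm proposes): the union can get 140.5986 next round, worth 0.41 × 140.5986 = 57.645426 now. The firm offers 57.645426 and keeps 240 − 57.645426 = 182.354574.

57.65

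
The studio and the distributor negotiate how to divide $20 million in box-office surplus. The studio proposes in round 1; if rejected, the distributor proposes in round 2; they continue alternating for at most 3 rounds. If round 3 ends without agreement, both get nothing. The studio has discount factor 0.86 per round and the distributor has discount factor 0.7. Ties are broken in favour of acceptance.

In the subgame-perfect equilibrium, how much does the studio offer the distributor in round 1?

1.96

Round 3 (the studio proposes): rejection yields 0 for the distributor; the studio offers 0 and keeps 20.
Round 2 (the distributor proposes): the studio can get 20 next round, worth 0.86 × 20 = 17.2 now. The distributor offers 17.2 and keeps 20 − 17.2 = 2.8.
Round 1 (the studio proposes): the distributor can get 2.8 next round, worth 0.7 × 2.8 = 1.96 now; the studio offers that and keeps 18.04.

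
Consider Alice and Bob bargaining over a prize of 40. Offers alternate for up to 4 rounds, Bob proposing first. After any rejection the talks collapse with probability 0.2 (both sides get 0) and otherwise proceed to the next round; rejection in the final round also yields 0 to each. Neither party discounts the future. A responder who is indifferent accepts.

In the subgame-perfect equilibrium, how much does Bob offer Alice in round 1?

26.88

By backward induction:
Round 4 (Alice proposes): rejection yields 0 for Bob; Alice offers 0 and keeps 40.
Round 3 (Bob proposes): rejecting gives Alice an expected 0.8 × 40 = 32; Bob offers that and keeps 8.
Round 2 (Alice proposes): rejecting gives Bob an expected 0.8 × 8 = 6.4. Alice offers 6.4 and keeps 40 − 6.4 = 33.6.
Round 1 (Bob proposes): rejecting gives Alice an expected 0.8 × 33.6 = 26.88; Bob offers that and keeps 13.12.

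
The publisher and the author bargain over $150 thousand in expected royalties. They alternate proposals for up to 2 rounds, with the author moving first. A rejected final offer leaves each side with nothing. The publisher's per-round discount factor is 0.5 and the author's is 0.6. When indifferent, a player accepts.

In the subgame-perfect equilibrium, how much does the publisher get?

75

Round 2 (the publisher proposes): rejection yields 0 for the author; the publisher offers 0 and keeps 150.
Round 1 (the author proposes): the publisher can get 150 next round, worth 0.5 × 150 = 75 now. The author offers 75 and keeps 150 − 75 = 75.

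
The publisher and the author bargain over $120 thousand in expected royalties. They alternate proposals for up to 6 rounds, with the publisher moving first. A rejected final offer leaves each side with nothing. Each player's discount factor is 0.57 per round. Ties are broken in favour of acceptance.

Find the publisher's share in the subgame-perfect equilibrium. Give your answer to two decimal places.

73.81

Work backward from the last round.
Round 6 (the author proposes): the publisher will accept anything ≥ 0, so the author offers 0 and keeps 120.
Round 5 (the publisher proposes): the author can get 120 next round, worth 0.57 × 120 = 68.4 now, so the publisher offers 68.4, keeping 51.6.
Round 4 (the author proposes): the publisher can get 51.6 next round, worth 0.57 × 51.6 = 29.412 now, so the author offers 29.412, keeping 90.588.
Round 3 (the publisher proposes): the author can get 90.588 next round, worth 0.57 × 90.588 = 51.63516 now. The publisher offers 51.63516 and keeps 120 − 51.63516 = 68.36484.
Round 2 (the author proposes): the publisher can get 68.36484 next round, worth 0.57 × 68.36484 = 38.9679588 now; the author offers that and keeps 81.0320412.
Round 1 (the publisher proposes): the author can get 81.0320412 next round, worth 0.57 × 81.0320412 = 46.188263484 now, so the publisher offers 46.188263484, keeping 73.811736516.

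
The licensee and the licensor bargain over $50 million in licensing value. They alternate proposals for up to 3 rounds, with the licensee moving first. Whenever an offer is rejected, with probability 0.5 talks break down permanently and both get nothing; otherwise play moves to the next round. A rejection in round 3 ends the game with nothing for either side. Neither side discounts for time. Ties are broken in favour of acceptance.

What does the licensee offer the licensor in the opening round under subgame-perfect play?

12.5

By backward induction:
Round 3 (the licensee proposes): rejection yields 0 for the licensor; the licensee offers 0 and keeps 50.
Round 2 (the licensor proposes): rejecting gives the licensee an expected 0.5 × 50 = 25, so the licensor offers 25, keeping 25.
Round 1 (the licensee proposes): rejecting gives the licensor an expected 0.5 × 25 = 12.5, so the licensee offers 12.5, keeping 37.5.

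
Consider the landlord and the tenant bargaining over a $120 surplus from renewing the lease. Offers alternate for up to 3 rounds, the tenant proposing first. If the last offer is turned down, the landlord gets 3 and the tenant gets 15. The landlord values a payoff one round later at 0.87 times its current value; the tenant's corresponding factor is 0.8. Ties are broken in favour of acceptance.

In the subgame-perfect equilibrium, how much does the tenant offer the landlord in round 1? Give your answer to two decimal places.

22.97

By backward induction:
Round 3 (the tenant proposes): the landlord gets 3 if talks fail, so the tenant offers 3 and keeps 117.
Round 2 (the landlord proposes): the tenant can get 117 next round, worth 0.8 × 117 = 93.6 now; the landlord offers that and keeps 26.4.
Round 1 (the tenant proposes): the landlord can get 26.4 next round, worth 0.87 × 26.4 = 22.968 now, so the tenant offers 22.968, keeping 97.032.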